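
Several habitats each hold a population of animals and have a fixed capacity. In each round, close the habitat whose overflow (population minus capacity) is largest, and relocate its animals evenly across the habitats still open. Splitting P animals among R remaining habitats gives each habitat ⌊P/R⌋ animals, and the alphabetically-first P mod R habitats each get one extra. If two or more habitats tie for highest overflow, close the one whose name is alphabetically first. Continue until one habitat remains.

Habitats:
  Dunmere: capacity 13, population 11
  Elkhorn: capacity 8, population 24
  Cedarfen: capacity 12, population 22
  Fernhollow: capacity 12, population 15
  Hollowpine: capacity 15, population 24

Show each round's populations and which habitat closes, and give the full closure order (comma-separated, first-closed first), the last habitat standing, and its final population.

Closure order: Elkhorn, Cedarfen, Hollowpine, Fernhollow
Last habitat: Dunmere with 96 animals

Round 1: Cedarfen=22 Dunmere=11 Elkhorn=24 Fernhollow=15 Hollowpine=24 → close Elkhorn (overflow 16)
  24÷4 = 6 each, +1 to first 0
Round 2: Cedarfen=28 Dunmere=17 Fernhollow=21 Hollowpine=30 → close Cedarfen (overflow 16)
  28÷3 = 9 each, +1 to first 1
Round 3: Dunmere=27 Fernhollow=30 Hollowpine=39 → close Hollowpine (overflow 24)
  39÷2 = 19 each, +1 to first 1
Round 4: Dunmere=47 Fernhollow=49 → close Fernhollow (overflow 37)
  49÷1 = 49 each, +1 to first 0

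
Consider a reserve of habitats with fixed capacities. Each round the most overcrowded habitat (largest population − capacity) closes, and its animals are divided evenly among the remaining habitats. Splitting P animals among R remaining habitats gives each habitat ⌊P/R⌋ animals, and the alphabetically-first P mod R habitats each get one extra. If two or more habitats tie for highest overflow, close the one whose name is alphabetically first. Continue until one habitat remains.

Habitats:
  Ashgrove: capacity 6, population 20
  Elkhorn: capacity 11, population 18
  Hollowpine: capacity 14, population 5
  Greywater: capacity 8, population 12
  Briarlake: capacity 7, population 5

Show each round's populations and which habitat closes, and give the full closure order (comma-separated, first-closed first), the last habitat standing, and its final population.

Closure order: Ashgrove, Elkhorn, Greywater, Briarlake
Last habitat: Hollowpine with 60 animals

Round 1: Ashgrove=20 Briarlake=5 Elkhorn=18 Greywater=12 Hollowpine=5 → close Ashgrove (overflow 14)
  20÷4 = 5 each, +1 to first 0
Round 2: Briarlake=10 Elkhorn=23 Greywater=17 Hollowpine=10 → close Elkhorn (overflow 12)
  23÷3 = 7 each, +1 to first 2
Round 3: Briarlake=18 Greywater=25 Hollowpine=17 → close Greywater (overflow 17)
  25÷2 = 12 each, +1 to first 1
Round 4: Briarlake=31 Hollowpine=29 → close Briarlake (overflow 24)
  31÷1 = 31 each, +1 to first 0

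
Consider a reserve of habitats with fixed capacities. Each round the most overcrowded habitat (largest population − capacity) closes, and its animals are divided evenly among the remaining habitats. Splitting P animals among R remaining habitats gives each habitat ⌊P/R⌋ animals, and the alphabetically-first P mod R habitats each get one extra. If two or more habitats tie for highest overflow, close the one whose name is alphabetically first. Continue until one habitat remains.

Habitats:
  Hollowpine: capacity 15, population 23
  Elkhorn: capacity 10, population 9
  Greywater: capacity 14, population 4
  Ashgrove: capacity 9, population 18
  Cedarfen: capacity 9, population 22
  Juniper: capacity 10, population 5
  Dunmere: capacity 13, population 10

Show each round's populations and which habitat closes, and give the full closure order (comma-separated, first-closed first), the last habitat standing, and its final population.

Round 1: Ashgrove=18 Cedarfen=22 Dunmere=10 Elkhorn=9 Greywater=4 Hollowpine=23 Juniper=5 → close Cedarfen (overflow 13)
  22÷6 = 3 each, +1 to first 4
Round 2: Ashgrove=22 Dunmere=14 Elkhorn=13 Greywater=8 Hollowpine=26 Juniper=8 → close Ashgrove (overflow 13)
  22÷5 = 4 each, +1 to first 2
Round 3: Dunmere=19 Elkhorn=18 Greywater=12 Hollowpine=30 Juniper=12 → close Hollowpine (overflow 15)
  30÷4 = 7 each, +1 to first 2
Round 4: Dunmere=27 Elkhorn=26 Greywater=19 Juniper=19 → close Elkhorn (overflow 16)
  26÷3 = 8 each, +1 to first 2
Round 5: Dunmere=36 Greywater=28 Juniper=27 → close Dunmere (overflow 23)
  36÷2 = 18 each, +1 to first 0
Round 6: Greywater=46 Juniper=45 → close Juniper (overflow 35)
  45÷1 = 45 each, +1 to first 0

Closure order: Cedarfen, Ashgrove, Hollowpine, Elkhorn, Dunmere, Juniper
Last habitat: Greywater with 91 animals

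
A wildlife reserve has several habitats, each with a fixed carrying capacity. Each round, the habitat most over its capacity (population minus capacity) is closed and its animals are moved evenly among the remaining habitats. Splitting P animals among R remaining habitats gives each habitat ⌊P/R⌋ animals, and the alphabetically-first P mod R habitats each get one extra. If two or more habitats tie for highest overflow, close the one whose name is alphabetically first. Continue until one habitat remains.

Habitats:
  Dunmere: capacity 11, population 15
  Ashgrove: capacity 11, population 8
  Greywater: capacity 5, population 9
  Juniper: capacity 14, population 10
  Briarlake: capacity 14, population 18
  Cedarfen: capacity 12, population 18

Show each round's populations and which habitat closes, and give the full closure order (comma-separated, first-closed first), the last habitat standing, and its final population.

Closure order: Cedarfen, Briarlake, Dunmere, Greywater, Ashgrove
Last habitat: Juniper with 78 animals

Round 1: Ashgrove=8 Briarlake=18 Cedarfen=18 Dunmere=15 Greywater=9 Juniper=10 → close Cedarfen (overflow 6)
  18÷5 = 3 each, +1 to first 3
Round 2: Ashgrove=12 Briarlake=22 Dunmere=19 Greywater=12 Juniper=13 → close Briarlake (overflow 8)
  22÷4 = 5 each, +1 to first 2
Round 3: Ashgrove=18 Dunmere=25 Greywater=17 Juniper=18 → close Dunmere (overflow 14)
  25÷3 = 8 each, +1 to first 1
Round 4: Ashgrove=27 Greywater=25 Juniper=26 → close Greywater (overflow 20)
  25÷2 = 12 each, +1 to first 1
Round 5: Ashgrove=40 Juniper=38 → close Ashgrove (overflow 29)
  40÷1 = 40 each, +1 to first 0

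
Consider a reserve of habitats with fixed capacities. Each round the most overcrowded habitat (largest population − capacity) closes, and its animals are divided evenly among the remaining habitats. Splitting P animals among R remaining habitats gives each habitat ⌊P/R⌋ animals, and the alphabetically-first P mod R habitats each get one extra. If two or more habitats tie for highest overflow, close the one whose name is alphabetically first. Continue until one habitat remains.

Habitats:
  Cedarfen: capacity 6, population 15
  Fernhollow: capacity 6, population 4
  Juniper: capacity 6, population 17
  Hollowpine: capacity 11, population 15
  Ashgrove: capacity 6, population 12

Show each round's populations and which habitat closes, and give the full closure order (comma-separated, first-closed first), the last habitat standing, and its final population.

Closure order: Juniper, Cedarfen, Ashgrove, Hollowpine
Last habitat: Fernhollow with 63 animals

Round 1: Ashgrove=12 Cedarfen=15 Fernhollow=4 Hollowpine=15 Juniper=17 → close Juniper (overflow 11)
  17÷4 = 4 each, +1 to first 1
Round 2: Ashgrove=17 Cedarfen=19 Fernhollow=8 Hollowpine=19 → close Cedarfen (overflow 13)
  19÷3 = 6 each, +1 to first 1
Round 3: Ashgrove=24 Fernhollow=14 Hollowpine=25 → close Ashgrove (overflow 18)
  24÷2 = 12 each, +1 to first 0
Round 4: Fernhollow=26 Hollowpine=37 → close Hollowpine (overflow 26)
  37÷1 = 37 each, +1 to first 0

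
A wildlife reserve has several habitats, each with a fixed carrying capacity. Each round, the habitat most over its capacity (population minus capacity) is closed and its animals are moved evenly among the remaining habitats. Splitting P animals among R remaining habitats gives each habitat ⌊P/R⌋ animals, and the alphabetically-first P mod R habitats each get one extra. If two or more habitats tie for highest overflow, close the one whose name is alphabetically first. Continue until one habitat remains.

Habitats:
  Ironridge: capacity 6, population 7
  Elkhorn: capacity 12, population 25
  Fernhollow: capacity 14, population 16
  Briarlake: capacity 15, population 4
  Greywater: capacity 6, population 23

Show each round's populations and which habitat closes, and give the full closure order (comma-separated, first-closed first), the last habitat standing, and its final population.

Round 1: Briarlake=4 Elkhorn=25 Fernhollow=16 Greywater=23 Ironridge=7 → close Greywater (overflow 17)
  23÷4 = 5 each, +1 to first 3
Round 2: Briarlake=10 Elkhorn=31 Fernhollow=22 Ironridge=12 → close Elkhorn (overflow 19)
  31÷3 = 10 each, +1 to first 1
Round 3: Briarlake=21 Fernhollow=32 Ironridge=22 → close Fernhollow (overflow 18)
  32÷2 = 16 each, +1 to first 0
Round 4: Briarlake=37 Ironridge=38 → close Ironridge (overflow 32)
  38÷1 = 38 each, +1 to first 0

Closure order: Greywater, Elkhorn, Fernhollow, Ironridge
Last habitat: Briarlake with 75 animals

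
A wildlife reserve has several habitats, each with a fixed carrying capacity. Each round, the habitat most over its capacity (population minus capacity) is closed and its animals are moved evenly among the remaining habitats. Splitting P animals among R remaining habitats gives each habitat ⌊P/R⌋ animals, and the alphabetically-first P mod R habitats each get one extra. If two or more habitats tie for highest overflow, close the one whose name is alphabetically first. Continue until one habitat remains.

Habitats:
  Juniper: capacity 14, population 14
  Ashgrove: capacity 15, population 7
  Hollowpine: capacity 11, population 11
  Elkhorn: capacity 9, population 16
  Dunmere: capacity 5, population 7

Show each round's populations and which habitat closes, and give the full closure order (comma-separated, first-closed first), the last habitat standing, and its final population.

Round 1: Ashgrove=7 Dunmere=7 Elkhorn=16 Hollowpine=11 Juniper=14 → close Elkhorn (overflow 7)
  16÷4 = 4 each, +1 to first 0
Round 2: Ashgrove=11 Dunmere=11 Hollowpine=15 Juniper=18 → close Dunmere (overflow 6)
  11÷3 = 3 each, +1 to first 2
Round 3: Ashgrove=15 Hollowpine=19 Juniper=21 → close Hollowpine (overflow 8)
  19÷2 = 9 each, +1 to first 1
Round 4: Ashgrove=25 Juniper=30 → close Juniper (overflow 16)
  30÷1 = 30 each, +1 to first 0

Closure order: Elkhorn, Dunmere, Hollowpine, Juniper
Last habitat: Ashgrove with 55 animals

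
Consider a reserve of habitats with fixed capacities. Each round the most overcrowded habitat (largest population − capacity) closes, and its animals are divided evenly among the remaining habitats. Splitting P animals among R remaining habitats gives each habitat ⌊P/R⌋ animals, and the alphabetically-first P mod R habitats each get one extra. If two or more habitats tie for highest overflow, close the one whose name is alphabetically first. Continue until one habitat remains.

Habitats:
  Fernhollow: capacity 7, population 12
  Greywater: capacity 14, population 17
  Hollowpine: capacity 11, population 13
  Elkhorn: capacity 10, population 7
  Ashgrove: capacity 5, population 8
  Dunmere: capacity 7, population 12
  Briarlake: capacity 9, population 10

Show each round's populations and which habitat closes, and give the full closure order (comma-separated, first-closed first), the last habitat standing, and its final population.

Closure order: Dunmere, Fernhollow, Ashgrove, Greywater, Briarlake, Hollowpine
Last habitat: Elkhorn with 79 animals

Round 1: Ashgrove=8 Briarlake=10 Dunmere=12 Elkhorn=7 Fernhollow=12 Greywater=17 Hollowpine=13 → close Dunmere (overflow 5)
  12÷6 = 2 each, +1 to first 0
Round 2: Ashgrove=10 Briarlake=12 Elkhorn=9 Fernhollow=14 Greywater=19 Hollowpine=15 → close Fernhollow (overflow 7)
  14÷5 = 2 each, +1 to first 4
Round 3: Ashgrove=13 Briarlake=15 Elkhorn=12 Greywater=22 Hollowpine=17 → close Ashgrove (overflow 8)
  13÷4 = 3 each, +1 to first 1
Round 4: Briarlake=19 Elkhorn=15 Greywater=25 Hollowpine=20 → close Greywater (overflow 11)
  25÷3 = 8 each, +1 to first 1
Round 5: Briarlake=28 Elkhorn=23 Hollowpine=28 → close Briarlake (overflow 19)
  28÷2 = 14 each, +1 to first 0
Round 6: Elkhorn=37 Hollowpine=42 → close Hollowpine (overflow 31)
  42÷1 = 42 each, +1 to first 0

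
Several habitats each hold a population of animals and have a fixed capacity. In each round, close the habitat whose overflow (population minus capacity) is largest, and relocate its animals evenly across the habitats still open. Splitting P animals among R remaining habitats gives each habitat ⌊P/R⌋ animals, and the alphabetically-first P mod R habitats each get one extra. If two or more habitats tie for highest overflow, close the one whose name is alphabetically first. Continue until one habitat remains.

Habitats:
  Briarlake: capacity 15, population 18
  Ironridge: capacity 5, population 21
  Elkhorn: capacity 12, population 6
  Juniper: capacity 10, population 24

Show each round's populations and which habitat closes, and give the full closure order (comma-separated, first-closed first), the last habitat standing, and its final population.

Round 1: Briarlake=18 Elkhorn=6 Ironridge=21 Juniper=24 → close Ironridge (overflow 16)
  21÷3 = 7 each, +1 to first 0
Round 2: Briarlake=25 Elkhorn=13 Juniper=31 → close Juniper (overflow 21)
  31÷2 = 15 each, +1 to first 1
Round 3: Briarlake=41 Elkhorn=28 → close Briarlake (overflow 26)
  41÷1 = 41 each, +1 to first 0

Closure order: Ironridge, Juniper, Briarlake
Last habitat: Elkhorn with 69 animals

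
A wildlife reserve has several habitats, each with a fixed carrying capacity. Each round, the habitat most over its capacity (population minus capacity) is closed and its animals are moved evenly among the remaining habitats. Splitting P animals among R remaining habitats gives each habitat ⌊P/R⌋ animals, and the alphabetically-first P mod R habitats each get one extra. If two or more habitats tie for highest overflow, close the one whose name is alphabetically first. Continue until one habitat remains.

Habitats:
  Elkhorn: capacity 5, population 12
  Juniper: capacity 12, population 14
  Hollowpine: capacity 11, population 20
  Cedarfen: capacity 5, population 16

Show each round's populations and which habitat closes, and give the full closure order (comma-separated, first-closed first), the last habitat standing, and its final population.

Closure order: Cedarfen, Hollowpine, Elkhorn
Last habitat: Juniper with 62 animals

Round 1: Cedarfen=16 Elkhorn=12 Hollowpine=20 Juniper=14 → close Cedarfen (overflow 11)
  16÷3 = 5 each, +1 to first 1
Round 2: Elkhorn=18 Hollowpine=25 Juniper=19 → close Hollowpine (overflow 14)
  25÷2 = 12 each, +1 to first 1
Round 3: Elkhorn=31 Juniper=31 → close Elkhorn (overflow 26)
  31÷1 = 31 each, +1 to first 0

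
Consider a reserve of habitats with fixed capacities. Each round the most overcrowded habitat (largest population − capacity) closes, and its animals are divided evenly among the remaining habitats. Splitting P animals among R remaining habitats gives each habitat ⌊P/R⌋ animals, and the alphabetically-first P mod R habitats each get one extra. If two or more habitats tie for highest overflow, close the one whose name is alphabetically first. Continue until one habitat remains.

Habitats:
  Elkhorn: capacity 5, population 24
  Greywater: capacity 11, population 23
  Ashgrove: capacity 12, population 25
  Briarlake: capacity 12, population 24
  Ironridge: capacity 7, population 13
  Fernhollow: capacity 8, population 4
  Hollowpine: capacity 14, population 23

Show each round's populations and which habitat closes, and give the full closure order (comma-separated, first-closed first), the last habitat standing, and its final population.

Closure order: Elkhorn, Ashgrove, Briarlake, Greywater, Hollowpine, Ironridge
Last habitat: Fernhollow with 136 animals

Round 1: Ashgrove=25 Briarlake=24 Elkhorn=24 Fernhollow=4 Greywater=23 Hollowpine=23 Ironridge=13 → close Elkhorn (overflow 19)
  24÷6 = 4 each, +1 to first 0
Round 2: Ashgrove=29 Briarlake=28 Fernhollow=8 Greywater=27 Hollowpine=27 Ironridge=17 → close Ashgrove (overflow 17)
  29÷5 = 5 each, +1 to first 4
Round 3: Briarlake=34 Fernhollow=14 Greywater=33 Hollowpine=33 Ironridge=22 → close Briarlake (overflow 22)
  34÷4 = 8 each, +1 to first 2
Round 4: Fernhollow=23 Greywater=42 Hollowpine=41 Ironridge=30 → close Greywater (overflow 31)
  42÷3 = 14 each, +1 to first 0
Round 5: Fernhollow=37 Hollowpine=55 Ironridge=44 → close Hollowpine (overflow 41)
  55÷2 = 27 each, +1 to first 1
Round 6: Fernhollow=65 Ironridge=71 → close Ironridge (overflow 64)
  71÷1 = 71 each, +1 to first 0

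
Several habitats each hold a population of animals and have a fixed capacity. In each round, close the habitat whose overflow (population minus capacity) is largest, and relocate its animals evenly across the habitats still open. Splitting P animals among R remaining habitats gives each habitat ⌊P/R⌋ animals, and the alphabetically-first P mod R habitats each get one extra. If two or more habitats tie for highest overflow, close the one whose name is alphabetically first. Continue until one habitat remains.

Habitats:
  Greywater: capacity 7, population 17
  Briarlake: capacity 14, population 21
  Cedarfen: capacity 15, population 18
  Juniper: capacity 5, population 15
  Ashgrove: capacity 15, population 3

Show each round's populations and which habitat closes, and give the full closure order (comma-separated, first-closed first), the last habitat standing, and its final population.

Closure order: Greywater, Juniper, Briarlake, Cedarfen
Last habitat: Ashgrove with 74 animals

Round 1: Ashgrove=3 Briarlake=21 Cedarfen=18 Greywater=17 Juniper=15 → close Greywater (overflow 10)
  17÷4 = 4 each, +1 to first 1
Round 2: Ashgrove=8 Briarlake=25 Cedarfen=22 Juniper=19 → close Juniper (overflow 14)
  19÷3 = 6 each, +1 to first 1
Round 3: Ashgrove=15 Briarlake=31 Cedarfen=28 → close Briarlake (overflow 17)
  31÷2 = 15 each, +1 to first 1
Round 4: Ashgrove=31 Cedarfen=43 → close Cedarfen (overflow 28)
  43÷1 = 43 each, +1 to first 0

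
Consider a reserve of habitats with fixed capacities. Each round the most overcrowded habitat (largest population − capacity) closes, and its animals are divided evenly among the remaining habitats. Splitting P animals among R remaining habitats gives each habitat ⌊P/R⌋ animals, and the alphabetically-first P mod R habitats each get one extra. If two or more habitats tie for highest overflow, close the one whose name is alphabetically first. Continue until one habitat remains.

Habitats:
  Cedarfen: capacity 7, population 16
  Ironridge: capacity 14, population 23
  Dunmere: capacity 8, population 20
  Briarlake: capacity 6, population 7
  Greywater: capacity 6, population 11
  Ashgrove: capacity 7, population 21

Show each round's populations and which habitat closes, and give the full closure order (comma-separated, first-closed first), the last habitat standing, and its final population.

Closure order: Ashgrove, Dunmere, Cedarfen, Ironridge, Greywater
Last habitat: Briarlake with 98 animals

Round 1: Ashgrove=21 Briarlake=7 Cedarfen=16 Dunmere=20 Greywater=11 Ironridge=23 → close Ashgrove (overflow 14)
  21÷5 = 4 each, +1 to first 1
Round 2: Briarlake=12 Cedarfen=20 Dunmere=24 Greywater=15 Ironridge=27 → close Dunmere (overflow 16)
  24÷4 = 6 each, +1 to first 0
Round 3: Briarlake=18 Cedarfen=26 Greywater=21 Ironridge=33 → close Cedarfen (overflow 19)
  26÷3 = 8 each, +1 to first 2
Round 4: Briarlake=27 Greywater=30 Ironridge=41 → close Ironridge (overflow 27)
  41÷2 = 20 each, +1 to first 1
Round 5: Briarlake=48 Greywater=50 → close Greywater (overflow 44)
  50÷1 = 50 each, +1 to first 0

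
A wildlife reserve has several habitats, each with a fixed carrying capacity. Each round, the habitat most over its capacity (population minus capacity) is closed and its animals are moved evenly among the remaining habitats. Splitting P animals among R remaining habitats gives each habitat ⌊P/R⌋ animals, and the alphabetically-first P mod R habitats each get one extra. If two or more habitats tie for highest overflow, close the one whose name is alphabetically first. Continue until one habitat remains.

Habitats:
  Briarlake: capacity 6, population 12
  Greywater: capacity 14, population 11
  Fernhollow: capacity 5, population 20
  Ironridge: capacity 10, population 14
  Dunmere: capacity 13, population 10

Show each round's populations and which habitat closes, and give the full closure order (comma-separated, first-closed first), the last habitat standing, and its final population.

Round 1: Briarlake=12 Dunmere=10 Fernhollow=20 Greywater=11 Ironridge=14 → close Fernhollow (overflow 15)
  20÷4 = 5 each, +1 to first 0
Round 2: Briarlake=17 Dunmere=15 Greywater=16 Ironridge=19 → close Briarlake (overflow 11)
  17÷3 = 5 each, +1 to first 2
Round 3: Dunmere=21 Greywater=22 Ironridge=24 → close Ironridge (overflow 14)
  24÷2 = 12 each, +1 to first 0
Round 4: Dunmere=33 Greywater=34 → close Dunmere (overflow 20)
  33÷1 = 33 each, +1 to first 0

Closure order: Fernhollow, Briarlake, Ironridge, Dunmere
Last habitat: Greywater with 67 animals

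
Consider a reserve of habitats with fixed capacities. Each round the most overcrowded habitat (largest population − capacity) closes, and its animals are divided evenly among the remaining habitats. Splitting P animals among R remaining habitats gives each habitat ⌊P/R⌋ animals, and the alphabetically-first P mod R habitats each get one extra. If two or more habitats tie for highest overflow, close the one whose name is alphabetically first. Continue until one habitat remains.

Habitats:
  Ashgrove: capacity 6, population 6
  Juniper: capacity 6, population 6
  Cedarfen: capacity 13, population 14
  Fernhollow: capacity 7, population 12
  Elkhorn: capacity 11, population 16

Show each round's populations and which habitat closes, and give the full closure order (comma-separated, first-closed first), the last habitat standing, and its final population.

Round 1: Ashgrove=6 Cedarfen=14 Elkhorn=16 Fernhollow=12 Juniper=6 → close Elkhorn (overflow 5)
  16÷4 = 4 each, +1 to first 0
Round 2: Ashgrove=10 Cedarfen=18 Fernhollow=16 Juniper=10 → close Fernhollow (overflow 9)
  16÷3 = 5 each, +1 to first 1
Round 3: Ashgrove=16 Cedarfen=23 Juniper=15 → close Ashgrove (overflow 10)
  16÷2 = 8 each, +1 to first 0
Round 4: Cedarfen=31 Juniper=23 → close Cedarfen (overflow 18)
  31÷1 = 31 each, +1 to first 0

Closure order: Elkhorn, Fernhollow, Ashgrove, Cedarfen
Last habitat: Juniper with 54 animals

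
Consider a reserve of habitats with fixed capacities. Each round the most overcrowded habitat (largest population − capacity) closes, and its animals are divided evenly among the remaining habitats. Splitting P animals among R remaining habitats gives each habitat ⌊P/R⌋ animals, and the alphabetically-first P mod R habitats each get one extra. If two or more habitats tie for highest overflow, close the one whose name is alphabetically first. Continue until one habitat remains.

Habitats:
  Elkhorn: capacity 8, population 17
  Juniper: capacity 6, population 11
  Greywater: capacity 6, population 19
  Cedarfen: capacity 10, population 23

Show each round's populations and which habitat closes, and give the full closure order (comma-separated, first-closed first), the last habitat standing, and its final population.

Closure order: Cedarfen, Greywater, Elkhorn
Last habitat: Juniper with 70 animals

Round 1: Cedarfen=23 Elkhorn=17 Greywater=19 Juniper=11 → close Cedarfen (overflow 13)
  23÷3 = 7 each, +1 to first 2
Round 2: Elkhorn=25 Greywater=27 Juniper=18 → close Greywater (overflow 21)
  27÷2 = 13 each, +1 to first 1
Round 3: Elkhorn=39 Juniper=31 → close Elkhorn (overflow 31)
  39÷1 = 39 each, +1 to first 0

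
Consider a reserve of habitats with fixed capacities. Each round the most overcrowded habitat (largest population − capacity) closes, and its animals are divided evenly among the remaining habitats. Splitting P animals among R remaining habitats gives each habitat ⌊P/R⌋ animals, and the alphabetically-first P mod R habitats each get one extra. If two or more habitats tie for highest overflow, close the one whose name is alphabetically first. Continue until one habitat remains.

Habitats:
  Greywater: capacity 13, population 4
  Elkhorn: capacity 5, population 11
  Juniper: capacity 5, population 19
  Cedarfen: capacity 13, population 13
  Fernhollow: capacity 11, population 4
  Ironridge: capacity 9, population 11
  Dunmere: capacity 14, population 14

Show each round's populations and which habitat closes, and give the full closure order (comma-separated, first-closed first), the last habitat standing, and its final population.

Round 1: Cedarfen=13 Dunmere=14 Elkhorn=11 Fernhollow=4 Greywater=4 Ironridge=11 Juniper=19 → close Juniper (overflow 14)
  19÷6 = 3 each, +1 to first 1
Round 2: Cedarfen=17 Dunmere=17 Elkhorn=14 Fernhollow=7 Greywater=7 Ironridge=14 → close Elkhorn (overflow 9)
  14÷5 = 2 each, +1 to first 4
Round 3: Cedarfen=20 Dunmere=20 Fernhollow=10 Greywater=10 Ironridge=16 → close Cedarfen (overflow 7)
  20÷4 = 5 each, +1 to first 0
Round 4: Dunmere=25 Fernhollow=15 Greywater=15 Ironridge=21 → close Ironridge (overflow 12)
  21÷3 = 7 each, +1 to first 0
Round 5: Dunmere=32 Fernhollow=22 Greywater=22 → close Dunmere (overflow 18)
  32÷2 = 16 each, +1 to first 0
Round 6: Fernhollow=38 Greywater=38 → close Fernhollow (overflow 27)
  38÷1 = 38 each, +1 to first 0

Closure order: Juniper, Elkhorn, Cedarfen, Ironridge, Dunmere, Fernhollow
Last habitat: Greywater with 76 animals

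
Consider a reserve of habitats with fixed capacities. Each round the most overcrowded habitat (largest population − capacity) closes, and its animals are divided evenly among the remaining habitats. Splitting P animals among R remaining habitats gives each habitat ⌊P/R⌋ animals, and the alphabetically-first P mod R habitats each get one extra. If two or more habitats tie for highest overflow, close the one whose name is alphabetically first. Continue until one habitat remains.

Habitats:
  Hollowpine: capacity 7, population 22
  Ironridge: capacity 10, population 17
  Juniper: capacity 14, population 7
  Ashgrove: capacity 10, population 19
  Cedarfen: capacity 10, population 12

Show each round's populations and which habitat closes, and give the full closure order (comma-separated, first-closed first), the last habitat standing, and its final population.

Closure order: Hollowpine, Ashgrove, Ironridge, Cedarfen
Last habitat: Juniper with 77 animals

Round 1: Ashgrove=19 Cedarfen=12 Hollowpine=22 Ironridge=17 Juniper=7 → close Hollowpine (overflow 15)
  22÷4 = 5 each, +1 to first 2
Round 2: Ashgrove=25 Cedarfen=18 Ironridge=22 Juniper=12 → close Ashgrove (overflow 15)
  25÷3 = 8 each, +1 to first 1
Round 3: Cedarfen=27 Ironridge=30 Juniper=20 → close Ironridge (overflow 20)
  30÷2 = 15 each, +1 to first 0
Round 4: Cedarfen=42 Juniper=35 → close Cedarfen (overflow 32)
  42÷1 = 42 each, +1 to first 0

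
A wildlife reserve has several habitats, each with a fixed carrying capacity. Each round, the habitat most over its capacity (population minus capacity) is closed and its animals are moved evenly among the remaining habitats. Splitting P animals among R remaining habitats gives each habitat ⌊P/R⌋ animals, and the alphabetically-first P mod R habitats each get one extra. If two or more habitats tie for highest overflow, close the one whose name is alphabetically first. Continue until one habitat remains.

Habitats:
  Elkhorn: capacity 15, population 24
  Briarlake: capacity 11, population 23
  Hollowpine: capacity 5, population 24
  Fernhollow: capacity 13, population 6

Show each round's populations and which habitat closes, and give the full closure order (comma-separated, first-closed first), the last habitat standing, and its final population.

Round 1: Briarlake=23 Elkhorn=24 Fernhollow=6 Hollowpine=24 → close Hollowpine (overflow 19)
  24÷3 = 8 each, +1 to first 0
Round 2: Briarlake=31 Elkhorn=32 Fernhollow=14 → close Briarlake (overflow 20)
  31÷2 = 15 each, +1 to first 1
Round 3: Elkhorn=48 Fernhollow=29 → close Elkhorn (overflow 33)
  48÷1 = 48 each, +1 to first 0

Closure order: Hollowpine, Briarlake, Elkhorn
Last habitat: Fernhollow with 77 animals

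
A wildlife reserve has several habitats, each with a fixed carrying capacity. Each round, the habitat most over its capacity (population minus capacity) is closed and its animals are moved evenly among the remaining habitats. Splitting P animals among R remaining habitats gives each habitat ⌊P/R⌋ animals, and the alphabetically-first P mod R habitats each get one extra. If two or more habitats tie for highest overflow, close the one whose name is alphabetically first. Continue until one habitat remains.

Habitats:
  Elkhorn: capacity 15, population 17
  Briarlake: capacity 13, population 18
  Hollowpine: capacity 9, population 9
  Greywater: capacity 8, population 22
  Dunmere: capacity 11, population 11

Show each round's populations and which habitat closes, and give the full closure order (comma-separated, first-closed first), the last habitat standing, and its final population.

Round 1: Briarlake=18 Dunmere=11 Elkhorn=17 Greywater=22 Hollowpine=9 → close Greywater (overflow 14)
  22÷4 = 5 each, +1 to first 2
Round 2: Briarlake=24 Dunmere=17 Elkhorn=22 Hollowpine=14 → close Briarlake (overflow 11)
  24÷3 = 8 each, +1 to first 0
Round 3: Dunmere=25 Elkhorn=30 Hollowpine=22 → close Elkhorn (overflow 15)
  30÷2 = 15 each, +1 to first 0
Round 4: Dunmere=40 Hollowpine=37 → close Dunmere (overflow 29)
  40÷1 = 40 each, +1 to first 0

Closure order: Greywater, Briarlake, Elkhorn, Dunmere
Last habitat: Hollowpine with 77 animals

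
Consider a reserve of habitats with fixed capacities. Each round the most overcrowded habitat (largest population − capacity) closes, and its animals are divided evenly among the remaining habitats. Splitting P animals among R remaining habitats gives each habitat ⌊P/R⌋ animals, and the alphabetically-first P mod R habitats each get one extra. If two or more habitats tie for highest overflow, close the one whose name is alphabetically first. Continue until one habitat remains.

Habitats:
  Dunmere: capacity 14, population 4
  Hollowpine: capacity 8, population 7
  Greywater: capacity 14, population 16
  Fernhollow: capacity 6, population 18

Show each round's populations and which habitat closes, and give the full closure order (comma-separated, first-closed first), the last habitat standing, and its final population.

Round 1: Dunmere=4 Fernhollow=18 Greywater=16 Hollowpine=7 → close Fernhollow (overflow 12)
  18÷3 = 6 each, +1 to first 0
Round 2: Dunmere=10 Greywater=22 Hollowpine=13 → close Greywater (overflow 8)
  22÷2 = 11 each, +1 to first 0
Round 3: Dunmere=21 Hollowpine=24 → close Hollowpine (overflow 16)
  24÷1 = 24 each, +1 to first 0

Closure order: Fernhollow, Greywater, Hollowpine
Last habitat: Dunmere with 45 animals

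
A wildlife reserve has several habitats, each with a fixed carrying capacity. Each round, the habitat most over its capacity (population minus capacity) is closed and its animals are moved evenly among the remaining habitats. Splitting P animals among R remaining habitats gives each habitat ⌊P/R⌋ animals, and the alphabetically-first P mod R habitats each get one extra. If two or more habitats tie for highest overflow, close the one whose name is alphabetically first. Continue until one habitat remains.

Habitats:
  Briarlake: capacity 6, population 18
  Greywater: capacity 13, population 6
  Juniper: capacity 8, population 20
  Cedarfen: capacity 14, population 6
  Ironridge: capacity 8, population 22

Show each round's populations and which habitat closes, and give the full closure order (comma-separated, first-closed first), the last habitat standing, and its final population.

Closure order: Ironridge, Briarlake, Juniper, Cedarfen
Last habitat: Greywater with 72 animals

Round 1: Briarlake=18 Cedarfen=6 Greywater=6 Ironridge=22 Juniper=20 → close Ironridge (overflow 14)
  22÷4 = 5 each, +1 to first 2
Round 2: Briarlake=24 Cedarfen=12 Greywater=11 Juniper=25 → close Briarlake (overflow 18)
  24÷3 = 8 each, +1 to first 0
Round 3: Cedarfen=20 Greywater=19 Juniper=33 → close Juniper (overflow 25)
  33÷2 = 16 each, +1 to first 1
Round 4: Cedarfen=37 Greywater=35 → close Cedarfen (overflow 23)
  37÷1 = 37 each, +1 to first 0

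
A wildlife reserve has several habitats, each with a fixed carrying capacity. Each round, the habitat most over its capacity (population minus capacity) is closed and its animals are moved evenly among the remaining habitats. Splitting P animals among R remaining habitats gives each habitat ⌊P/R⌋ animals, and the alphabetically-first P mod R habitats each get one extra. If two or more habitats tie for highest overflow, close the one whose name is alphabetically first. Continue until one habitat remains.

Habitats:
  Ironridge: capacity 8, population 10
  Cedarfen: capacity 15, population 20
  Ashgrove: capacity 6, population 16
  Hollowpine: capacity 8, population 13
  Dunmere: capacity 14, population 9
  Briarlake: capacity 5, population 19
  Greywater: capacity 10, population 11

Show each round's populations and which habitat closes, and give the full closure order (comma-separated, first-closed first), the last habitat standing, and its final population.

Round 1: Ashgrove=16 Briarlake=19 Cedarfen=20 Dunmere=9 Greywater=11 Hollowpine=13 Ironridge=10 → close Briarlake (overflow 14)
  19÷6 = 3 each, +1 to first 1
Round 2: Ashgrove=20 Cedarfen=23 Dunmere=12 Greywater=14 Hollowpine=16 Ironridge=13 → close Ashgrove (overflow 14)
  20÷5 = 4 each, +1 to first 0
Round 3: Cedarfen=27 Dunmere=16 Greywater=18 Hollowpine=20 Ironridge=17 → close Cedarfen (overflow 12)
  27÷4 = 6 each, +1 to first 3
Round 4: Dunmere=23 Greywater=25 Hollowpine=27 Ironridge=23 → close Hollowpine (overflow 19)
  27÷3 = 9 each, +1 to first 0
Round 5: Dunmere=32 Greywater=34 Ironridge=32 → close Greywater (overflow 24)
  34÷2 = 17 each, +1 to first 0
Round 6: Dunmere=49 Ironridge=49 → close Ironridge (overflow 41)
  49÷1 = 49 each, +1 to first 0

Closure order: Briarlake, Ashgrove, Cedarfen, Hollowpine, Greywater, Ironridge
Last habitat: Dunmere with 98 animals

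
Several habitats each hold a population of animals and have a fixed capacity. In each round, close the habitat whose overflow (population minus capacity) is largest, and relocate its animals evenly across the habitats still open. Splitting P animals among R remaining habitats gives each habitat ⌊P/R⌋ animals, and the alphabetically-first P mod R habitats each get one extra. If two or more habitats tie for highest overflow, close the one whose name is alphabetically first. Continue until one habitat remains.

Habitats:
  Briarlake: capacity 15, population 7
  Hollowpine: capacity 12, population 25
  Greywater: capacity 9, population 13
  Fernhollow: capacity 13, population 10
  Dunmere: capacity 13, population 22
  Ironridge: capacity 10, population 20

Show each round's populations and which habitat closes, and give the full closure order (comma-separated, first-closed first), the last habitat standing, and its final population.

Round 1: Briarlake=7 Dunmere=22 Fernhollow=10 Greywater=13 Hollowpine=25 Ironridge=20 → close Hollowpine (overflow 13)
  25÷5 = 5 each, +1 to first 0
Round 2: Briarlake=12 Dunmere=27 Fernhollow=15 Greywater=18 Ironridge=25 → close Ironridge (overflow 15)
  25÷4 = 6 each, +1 to first 1
Round 3: Briarlake=19 Dunmere=33 Fernhollow=21 Greywater=24 → close Dunmere (overflow 20)
  33÷3 = 11 each, +1 to first 0
Round 4: Briarlake=30 Fernhollow=32 Greywater=35 → close Greywater (overflow 26)
  35÷2 = 17 each, +1 to first 1
Round 5: Briarlake=48 Fernhollow=49 → close Fernhollow (overflow 36)
  49÷1 = 49 each, +1 to first 0

Closure order: Hollowpine, Ironridge, Dunmere, Greywater, Fernhollow
Last habitat: Briarlake with 97 animals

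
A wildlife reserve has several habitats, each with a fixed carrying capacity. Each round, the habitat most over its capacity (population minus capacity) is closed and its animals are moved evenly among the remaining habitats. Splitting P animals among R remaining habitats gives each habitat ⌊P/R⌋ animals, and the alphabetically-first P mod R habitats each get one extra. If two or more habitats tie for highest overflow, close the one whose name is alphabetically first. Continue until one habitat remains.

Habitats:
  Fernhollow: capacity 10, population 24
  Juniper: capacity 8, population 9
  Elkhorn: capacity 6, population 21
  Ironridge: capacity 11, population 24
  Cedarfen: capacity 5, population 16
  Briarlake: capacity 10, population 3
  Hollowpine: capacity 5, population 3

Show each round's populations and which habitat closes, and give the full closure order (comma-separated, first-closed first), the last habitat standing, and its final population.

Closure order: Elkhorn, Fernhollow, Cedarfen, Ironridge, Hollowpine, Juniper
Last habitat: Briarlake with 100 animals

Round 1: Briarlake=3 Cedarfen=16 Elkhorn=21 Fernhollow=24 Hollowpine=3 Ironridge=24 Juniper=9 → close Elkhorn (overflow 15)
  21÷6 = 3 each, +1 to first 3
Round 2: Briarlake=7 Cedarfen=20 Fernhollow=28 Hollowpine=6 Ironridge=27 Juniper=12 → close Fernhollow (overflow 18)
  28÷5 = 5 each, +1 to first 3
Round 3: Briarlake=13 Cedarfen=26 Hollowpine=12 Ironridge=32 Juniper=17 → close Cedarfen (overflow 21)
  26÷4 = 6 each, +1 to first 2
Round 4: Briarlake=20 Hollowpine=19 Ironridge=38 Juniper=23 → close Ironridge (overflow 27)
  38÷3 = 12 each, +1 to first 2
Round 5: Briarlake=33 Hollowpine=32 Juniper=35 → close Hollowpine (overflow 27)
  32÷2 = 16 each, +1 to first 0
Round 6: Briarlake=49 Juniper=51 → close Juniper (overflow 43)
  51÷1 = 51 each, +1 to first 0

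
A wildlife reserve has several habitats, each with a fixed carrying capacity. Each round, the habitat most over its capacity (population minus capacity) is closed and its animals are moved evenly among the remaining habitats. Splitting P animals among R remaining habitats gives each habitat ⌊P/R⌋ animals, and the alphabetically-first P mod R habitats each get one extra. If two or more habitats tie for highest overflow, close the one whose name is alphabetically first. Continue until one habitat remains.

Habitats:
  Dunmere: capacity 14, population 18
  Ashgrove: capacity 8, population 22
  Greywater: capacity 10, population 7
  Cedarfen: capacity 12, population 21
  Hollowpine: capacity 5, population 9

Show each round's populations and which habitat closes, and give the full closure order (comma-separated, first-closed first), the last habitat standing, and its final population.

Closure order: Ashgrove, Cedarfen, Dunmere, Hollowpine
Last habitat: Greywater with 77 animals

Round 1: Ashgrove=22 Cedarfen=21 Dunmere=18 Greywater=7 Hollowpine=9 → close Ashgrove (overflow 14)
  22÷4 = 5 each, +1 to first 2
Round 2: Cedarfen=27 Dunmere=24 Greywater=12 Hollowpine=14 → close Cedarfen (overflow 15)
  27÷3 = 9 each, +1 to first 0
Round 3: Dunmere=33 Greywater=21 Hollowpine=23 → close Dunmere (overflow 19)
  33÷2 = 16 each, +1 to first 1
Round 4: Greywater=38 Hollowpine=39 → close Hollowpine (overflow 34)
  39÷1 = 39 each, +1 to first 0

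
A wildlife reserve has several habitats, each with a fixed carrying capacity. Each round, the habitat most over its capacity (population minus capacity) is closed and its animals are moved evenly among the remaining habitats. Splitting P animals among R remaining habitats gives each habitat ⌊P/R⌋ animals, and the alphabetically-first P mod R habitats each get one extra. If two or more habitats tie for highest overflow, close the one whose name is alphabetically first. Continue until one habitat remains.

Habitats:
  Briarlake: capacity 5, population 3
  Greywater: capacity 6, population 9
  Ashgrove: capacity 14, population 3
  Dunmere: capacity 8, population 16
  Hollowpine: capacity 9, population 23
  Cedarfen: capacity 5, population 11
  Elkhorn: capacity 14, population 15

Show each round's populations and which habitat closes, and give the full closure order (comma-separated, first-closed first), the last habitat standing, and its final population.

Round 1: Ashgrove=3 Briarlake=3 Cedarfen=11 Dunmere=16 Elkhorn=15 Greywater=9 Hollowpine=23 → close Hollowpine (overflow 14)
  23÷6 = 3 each, +1 to first 5
Round 2: Ashgrove=7 Briarlake=7 Cedarfen=15 Dunmere=20 Elkhorn=19 Greywater=12 → close Dunmere (overflow 12)
  20÷5 = 4 each, +1 to first 0
Round 3: Ashgrove=11 Briarlake=11 Cedarfen=19 Elkhorn=23 Greywater=16 → close Cedarfen (overflow 14)
  19÷4 = 4 each, +1 to first 3
Round 4: Ashgrove=16 Briarlake=16 Elkhorn=28 Greywater=20 → close Elkhorn (overflow 14)
  28÷3 = 9 each, +1 to first 1
Round 5: Ashgrove=26 Briarlake=25 Greywater=29 → close Greywater (overflow 23)
  29÷2 = 14 each, +1 to first 1
Round 6: Ashgrove=41 Briarlake=39 → close Briarlake (overflow 34)
  39÷1 = 39 each, +1 to first 0

Closure order: Hollowpine, Dunmere, Cedarfen, Elkhorn, Greywater, Briarlake
Last habitat: Ashgrove with 80 animals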